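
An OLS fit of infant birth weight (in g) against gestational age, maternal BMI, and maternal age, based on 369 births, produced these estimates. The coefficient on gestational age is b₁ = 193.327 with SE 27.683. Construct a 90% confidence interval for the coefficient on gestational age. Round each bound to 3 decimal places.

df = n − k − 1 = 369 − 3 − 1 = 365.
t* = t_{0.05, 365} = 1.649039.
Margin = t* × SE = 1.649039 × 27.683 = 45.65035.
CI: 193.327 ± 45.65035 → (147.677, 238.977).
With 90% confidence, each one-unit increase in gestational age is associated with a change of between 147.677 and 238.977 g in infant birth weight, holding the other predictors fixed.

(147.677, 238.977)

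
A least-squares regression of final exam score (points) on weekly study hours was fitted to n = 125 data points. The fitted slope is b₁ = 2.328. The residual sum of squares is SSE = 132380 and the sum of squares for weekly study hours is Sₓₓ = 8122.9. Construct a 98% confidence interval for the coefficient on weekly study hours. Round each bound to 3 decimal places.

(1.470, 3.186)

MSE = SSE/(n − 2) = 132380/123 = 1076.26.
SE(b₁) = √(MSE/Sₓₓ) = √(1076.26/8122.9) = 0.364001.
df = n − 2 = 123.
t* = t_{0.01, 123} = 2.357047.
Margin = t* × SE = 2.357047 × 0.364001 = 0.85797.
CI: 2.328 ± 0.85797 → (1.470, 3.186).
With 98% confidence, each one-unit increase in weekly study hours is associated with a change of between 1.470 and 3.186 points in final exam score.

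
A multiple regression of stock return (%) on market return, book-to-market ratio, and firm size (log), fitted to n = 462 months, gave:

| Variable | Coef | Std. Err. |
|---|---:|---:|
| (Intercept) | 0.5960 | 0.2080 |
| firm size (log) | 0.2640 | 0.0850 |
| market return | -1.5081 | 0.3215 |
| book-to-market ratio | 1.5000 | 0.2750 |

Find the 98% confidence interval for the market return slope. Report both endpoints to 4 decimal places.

Read off: b = -1.5081, SE = 0.3215 for market return.
df = n − k − 1 = 462 − 3 − 1 = 458.
t* = t_{0.01, 458} = 2.334517.
Margin = t* × SE = 2.334517 × 0.3215 = 0.750547.
CI: -1.5081 ± 0.750547 → (-2.2586, -0.7576).

(-2.2586, -0.7576)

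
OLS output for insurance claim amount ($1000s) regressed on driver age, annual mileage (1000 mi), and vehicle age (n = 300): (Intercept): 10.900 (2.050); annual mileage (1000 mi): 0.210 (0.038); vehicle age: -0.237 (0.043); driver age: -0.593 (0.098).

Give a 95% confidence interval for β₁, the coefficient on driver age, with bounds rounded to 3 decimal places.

(-0.786, -0.400)

Read off: b = -0.593, SE = 0.098 for driver age.
df = n − k − 1 = 300 − 3 − 1 = 296.
t* = t_{0.025, 296} = 1.968011.
Margin = t* × SE = 1.968011 × 0.098 = 0.19287.
CI: -0.593 ± 0.19287 → (-0.786, -0.400).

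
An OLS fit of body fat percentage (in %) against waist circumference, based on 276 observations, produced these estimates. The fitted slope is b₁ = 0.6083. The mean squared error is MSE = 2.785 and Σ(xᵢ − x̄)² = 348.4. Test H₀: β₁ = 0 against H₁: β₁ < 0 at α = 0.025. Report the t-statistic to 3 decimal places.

t = 6.804

SE(b₁) = √(MSE/Sₓₓ) = √(2.785/348.4) = 0.0894074.
t = 0.6083 / 0.0894074 = 6.804.
df = n − 2 = 274.
One-sided p ≈ 1.0000, which is ≥ 0.025, so fail to reject H₀.
The data do not give significant evidence that the true slope on waist circumference is negative.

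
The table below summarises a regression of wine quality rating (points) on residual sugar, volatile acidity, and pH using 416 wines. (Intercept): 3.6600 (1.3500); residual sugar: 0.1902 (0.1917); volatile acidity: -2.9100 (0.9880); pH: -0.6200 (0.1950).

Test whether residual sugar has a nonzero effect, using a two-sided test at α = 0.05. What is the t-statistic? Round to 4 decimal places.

t = 0.9922

Read off: b = 0.1902, SE = 0.1917 for residual sugar.
H₀: β₁ = 0 vs H₁: β₁ ≠ 0.
t = 0.1902 / 0.1917 = 0.9922.
df = n − k − 1 = 416 − 3 − 1 = 412.
Two-sided p ≈ 0.3217, which is ≥ 0.05, so fail to reject H₀.
The data do not give significant evidence of an association between residual sugar and wine quality rating, after adjusting for the other predictors.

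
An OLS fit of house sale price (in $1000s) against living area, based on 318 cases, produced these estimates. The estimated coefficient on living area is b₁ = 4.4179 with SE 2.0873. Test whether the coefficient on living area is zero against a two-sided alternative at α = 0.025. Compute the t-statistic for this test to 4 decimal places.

t = 2.1166

H₀: β₁ = 0 vs H₁: β₁ ≠ 0.
t = (b₁ − β₁⁰)/SE = 4.4179 / 2.0873 = 2.1166.
df = n − 2 = 318 − 2 = 316.
Two-sided p ≈ 0.0351, which is ≥ 0.025, so fail to reject H₀.
The data do not give significant evidence of an association between living area and house sale price.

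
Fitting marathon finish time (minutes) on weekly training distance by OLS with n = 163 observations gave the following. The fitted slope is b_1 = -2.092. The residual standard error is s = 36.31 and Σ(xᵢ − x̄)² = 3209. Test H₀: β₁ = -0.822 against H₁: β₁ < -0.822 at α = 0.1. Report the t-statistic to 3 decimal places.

SE(b_1) = s/√Sₓₓ = 36.31/√3209 = 0.640975.
t = (-2.092 − (-0.822)) / 0.640975 = -1.981.
df = n − 2 = 161.
One-sided p ≈ 0.0246, which is < 0.1, so reject H₀.
There is evidence that the true slope on weekly training distance is below -0.822 minutes per unit.

t = -1.981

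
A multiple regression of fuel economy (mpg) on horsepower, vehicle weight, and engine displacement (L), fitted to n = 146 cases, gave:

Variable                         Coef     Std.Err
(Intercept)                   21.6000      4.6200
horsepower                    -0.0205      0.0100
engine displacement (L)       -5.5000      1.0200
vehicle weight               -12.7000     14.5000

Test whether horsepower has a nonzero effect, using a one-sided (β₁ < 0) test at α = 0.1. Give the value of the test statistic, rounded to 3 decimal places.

t = -2.050

Read off: b = -0.0205, SE = 0.0100 for horsepower.
H₀: β₁ = 0 vs H₁: β₁ < 0.
t = -0.0205 / 0.0100 = -2.050.
df = n − k − 1 = 146 − 3 − 1 = 142.
One-sided p ≈ 0.0211, which is < 0.1, so reject H₀.
There is evidence that the true slope on horsepower is negative, holding the other predictors fixed.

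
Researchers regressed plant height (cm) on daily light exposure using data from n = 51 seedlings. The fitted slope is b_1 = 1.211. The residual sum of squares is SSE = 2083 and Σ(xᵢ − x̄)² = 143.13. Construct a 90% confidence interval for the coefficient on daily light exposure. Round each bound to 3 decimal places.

(0.297, 2.125)

MSE = SSE/(n − 2) = 2083/49 = 42.5102.
SE(b_1) = √(MSE/Sₓₓ) = √(42.5102/143.13) = 0.544981.
df = n − 2 = 49.
t* = t_{0.05, 49} = 1.676551.
Margin = t* × SE = 1.676551 × 0.544981 = 0.91369.
CI: 1.211 ± 0.91369 → (0.297, 2.125).
With 90% confidence, each one-unit increase in daily light exposure is associated with a change of between 0.297 and 2.125 cm in plant height.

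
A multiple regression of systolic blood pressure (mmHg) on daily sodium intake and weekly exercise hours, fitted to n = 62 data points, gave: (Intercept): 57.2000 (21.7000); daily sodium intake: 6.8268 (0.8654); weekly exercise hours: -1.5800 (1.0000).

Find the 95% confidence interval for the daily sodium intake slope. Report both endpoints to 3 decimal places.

Read off: b = 6.8268, SE = 0.8654 for daily sodium intake.
df = n − k − 1 = 62 − 2 − 1 = 59.
t* = t_{0.025, 59} = 2.000995.
Margin = t* × SE = 2.000995 × 0.8654 = 1.73166.
CI: 6.8268 ± 1.73166 → (5.095, 8.558).

(5.095, 8.558)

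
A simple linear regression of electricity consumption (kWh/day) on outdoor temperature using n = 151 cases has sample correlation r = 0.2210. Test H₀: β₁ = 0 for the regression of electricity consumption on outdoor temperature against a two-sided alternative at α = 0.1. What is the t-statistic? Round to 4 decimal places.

t = 2.7660

t = r·√(n − 2)/√(1 − r²) = 0.2210·√149/√0.951159 = 2.7660.
df = n − 2 = 149.
Two-sided p ≈ 0.0064, which is < 0.1, so reject H₀.
There is evidence of a linear association between outdoor temperature and electricity consumption.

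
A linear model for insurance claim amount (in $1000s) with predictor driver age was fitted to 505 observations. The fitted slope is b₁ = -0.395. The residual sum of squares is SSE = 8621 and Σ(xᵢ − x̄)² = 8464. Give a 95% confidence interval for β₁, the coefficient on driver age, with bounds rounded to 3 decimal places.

(-0.483, -0.307)

MSE = SSE/(n − 2) = 8621/503 = 17.1392.
SE(b₁) = √(MSE/Sₓₓ) = √(17.1392/8464) = 0.0449994.
df = n − 2 = 503.
t* = t_{0.025, 503} = 1.964691.
Margin = t* × SE = 1.964691 × 0.0449994 = 0.08841.
CI: -0.395 ± 0.08841 → (-0.483, -0.307).
With 95% confidence, each one-unit increase in driver age is associated with a change of between -0.483 and -0.307 $1000s in insurance claim amount.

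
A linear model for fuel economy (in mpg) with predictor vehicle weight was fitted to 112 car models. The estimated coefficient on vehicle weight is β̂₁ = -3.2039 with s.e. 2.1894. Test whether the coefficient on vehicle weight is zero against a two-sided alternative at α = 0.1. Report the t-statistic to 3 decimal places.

H₀: β₁ = 0 vs H₁: β₁ ≠ 0.
t = (β̂₁ − β₁⁰)/SE = -3.2039 / 2.1894 = -1.463.
df = n − 2 = 112 − 2 = 110.
Two-sided p ≈ 0.1462, which is ≥ 0.1, so fail to reject H₀.
The data do not give significant evidence of an association between vehicle weight and fuel economy.

t = -1.463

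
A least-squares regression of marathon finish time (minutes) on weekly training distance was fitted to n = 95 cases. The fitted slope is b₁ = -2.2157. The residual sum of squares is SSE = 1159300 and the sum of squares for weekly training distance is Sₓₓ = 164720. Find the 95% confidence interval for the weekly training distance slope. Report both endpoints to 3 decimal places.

MSE = SSE/(n − 2) = 1159300/93 = 12465.6.
SE(b₁) = √(MSE/Sₓₓ) = √(12465.6/164720) = 0.275095.
df = n − 2 = 93.
t* = t_{0.025, 93} = 1.985802.
Margin = t* × SE = 1.985802 × 0.275095 = 0.54628.
CI: -2.2157 ± 0.54628 → (-2.762, -1.669).
With 95% confidence, each one-unit increase in weekly training distance is associated with a change of between -2.762 and -1.669 minutes in marathon finish time.

(-2.762, -1.669)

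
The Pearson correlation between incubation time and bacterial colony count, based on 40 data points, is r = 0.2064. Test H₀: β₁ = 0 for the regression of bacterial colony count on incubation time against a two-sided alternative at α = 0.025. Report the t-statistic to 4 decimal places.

t = r·√(n − 2)/√(1 − r²) = 0.2064·√38/√0.957399 = 1.3003.
df = n − 2 = 38.
Two-sided p ≈ 0.2013, which is ≥ 0.025, so fail to reject H₀.
The data do not give significant evidence of a linear association between incubation time and bacterial colony count.

t = 1.3003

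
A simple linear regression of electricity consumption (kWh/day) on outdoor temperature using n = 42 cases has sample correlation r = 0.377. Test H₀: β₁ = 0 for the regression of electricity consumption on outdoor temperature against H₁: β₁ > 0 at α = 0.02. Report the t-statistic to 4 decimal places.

t = r·√(n − 2)/√(1 − r²) = 0.377·√40/√0.857871 = 2.5743.
df = n − 2 = 40.
One-sided p ≈ 0.0069, which is < 0.02, so reject H₀.
There is evidence of a linear association between outdoor temperature and electricity consumption.

t = 2.5743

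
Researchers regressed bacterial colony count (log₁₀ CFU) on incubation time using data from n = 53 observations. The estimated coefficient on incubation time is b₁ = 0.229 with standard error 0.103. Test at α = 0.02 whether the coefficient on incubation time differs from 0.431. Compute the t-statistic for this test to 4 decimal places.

H₀: β₁ = 0.431 vs H₁: β₁ ≠ 0.431.
t = (b₁ − β₁⁰)/SE = (0.229 − 0.431) / 0.103 = -1.9612.
df = n − 2 = 53 − 2 = 51.
Two-sided p ≈ 0.0553, which is ≥ 0.02, so fail to reject H₀.
The data are consistent with a true slope of 0.431 log₁₀ CFU per unit of incubation time.

t = -1.9612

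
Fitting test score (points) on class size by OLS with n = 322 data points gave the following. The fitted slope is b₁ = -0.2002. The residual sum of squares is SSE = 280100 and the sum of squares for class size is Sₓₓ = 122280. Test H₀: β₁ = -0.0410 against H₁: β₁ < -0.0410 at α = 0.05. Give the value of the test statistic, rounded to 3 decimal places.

t = -1.882

MSE = SSE/(n − 2) = 280100/320 = 875.312.
SE(b₁) = √(MSE/Sₓₓ) = √(875.312/122280) = 0.0846065.
t = (-0.2002 − (-0.0410)) / 0.0846065 = -1.882.
df = n − 2 = 320.
One-sided p ≈ 0.0304, which is < 0.05, so reject H₀.
There is evidence that the true slope on class size is below -0.0410 points per unit.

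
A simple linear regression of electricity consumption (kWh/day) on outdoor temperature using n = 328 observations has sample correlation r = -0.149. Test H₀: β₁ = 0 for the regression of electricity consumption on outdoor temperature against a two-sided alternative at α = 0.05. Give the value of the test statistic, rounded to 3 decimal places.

t = -2.721

t = r·√(n − 2)/√(1 − r²) = -0.149·√326/√0.977799 = -2.721.
df = n − 2 = 326.
Two-sided p ≈ 0.0069, which is < 0.05, so reject H₀.
There is evidence of a linear association between outdoor temperature and electricity consumption.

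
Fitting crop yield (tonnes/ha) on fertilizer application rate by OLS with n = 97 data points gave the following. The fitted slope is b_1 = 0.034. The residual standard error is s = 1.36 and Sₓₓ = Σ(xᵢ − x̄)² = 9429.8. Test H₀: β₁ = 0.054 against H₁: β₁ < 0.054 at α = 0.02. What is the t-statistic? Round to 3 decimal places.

t = -1.428

SE(b_1) = s/√Sₓₓ = 1.36/√9429.8 = 0.0140051.
t = (0.034 − 0.054) / 0.0140051 = -1.428.
df = n − 2 = 95.
One-sided p ≈ 0.0783, which is ≥ 0.02, so fail to reject H₀.
The data do not give significant evidence that the true slope on fertilizer application rate is below 0.054 tonnes/ha per unit.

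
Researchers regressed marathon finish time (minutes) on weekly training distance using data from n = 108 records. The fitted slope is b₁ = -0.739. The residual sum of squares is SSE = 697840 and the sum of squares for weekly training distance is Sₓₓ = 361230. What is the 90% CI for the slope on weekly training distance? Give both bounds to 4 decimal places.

(-0.9630, -0.5150)

MSE = SSE/(n − 2) = 697840/106 = 6583.4.
SE(b₁) = √(MSE/Sₓₓ) = √(6583.4/361230) = 0.135.
df = n − 2 = 106.
t* = t_{0.05, 106} = 1.659356.
Margin = t* × SE = 1.659356 × 0.135 = 0.224013.
CI: -0.739 ± 0.224013 → (-0.9630, -0.5150).
With 90% confidence, each one-unit increase in weekly training distance is associated with a change of between -0.9630 and -0.5150 minutes in marathon finish time.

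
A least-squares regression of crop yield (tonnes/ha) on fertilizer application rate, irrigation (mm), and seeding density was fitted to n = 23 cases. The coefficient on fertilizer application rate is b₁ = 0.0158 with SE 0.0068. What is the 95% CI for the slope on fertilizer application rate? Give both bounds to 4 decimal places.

(0.0016, 0.0300)

df = n − k − 1 = 23 − 3 − 1 = 19.
t* = t_{0.025, 19} = 2.093024.
Margin = t* × SE = 2.093024 × 0.0068 = 0.014233.
CI: 0.0158 ± 0.014233 → (0.0016, 0.0300).
With 95% confidence, each one-unit increase in fertilizer application rate is associated with a change of between 0.0016 and 0.0300 tonnes/ha in crop yield, holding the other predictors fixed.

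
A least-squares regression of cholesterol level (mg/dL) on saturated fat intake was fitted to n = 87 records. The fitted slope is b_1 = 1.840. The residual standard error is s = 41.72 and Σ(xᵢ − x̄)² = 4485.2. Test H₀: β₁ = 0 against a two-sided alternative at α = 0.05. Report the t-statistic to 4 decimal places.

t = 2.9537

SE(b_1) = s/√Sₓₓ = 41.72/√4485.2 = 0.62295.
t = 1.840 / 0.62295 = 2.9537.
df = n − 2 = 85.
Two-sided p ≈ 0.0041, which is < 0.05, so reject H₀.
There is evidence that saturated fat intake is associated with cholesterol level.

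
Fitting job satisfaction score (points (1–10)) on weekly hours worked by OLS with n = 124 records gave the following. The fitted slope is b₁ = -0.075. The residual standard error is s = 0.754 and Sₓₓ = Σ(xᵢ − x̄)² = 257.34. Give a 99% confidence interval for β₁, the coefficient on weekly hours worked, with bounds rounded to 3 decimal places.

SE(b₁) = s/√Sₓₓ = 0.754/√257.34 = 0.0470021.
df = n − 2 = 122.
t* = t_{0.005, 122} = 2.616729.
Margin = t* × SE = 2.616729 × 0.0470021 = 0.12299.
CI: -0.075 ± 0.12299 → (-0.198, 0.048).
With 99% confidence, each one-unit increase in weekly hours worked is associated with a change of between -0.198 and 0.048 points (1–10) in job satisfaction score.

(-0.198, 0.048)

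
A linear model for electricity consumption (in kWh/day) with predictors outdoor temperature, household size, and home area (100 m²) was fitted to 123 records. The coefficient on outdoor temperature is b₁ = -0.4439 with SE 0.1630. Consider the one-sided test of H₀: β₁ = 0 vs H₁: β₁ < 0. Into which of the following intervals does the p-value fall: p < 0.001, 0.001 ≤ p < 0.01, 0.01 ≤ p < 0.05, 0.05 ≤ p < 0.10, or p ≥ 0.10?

0.001 ≤ p < 0.01

t = -0.4439 / 0.1630 = -2.723.
df = n − k − 1 = 123 − 3 − 1 = 119.
One-sided p = P(T_{119} < t) ≈ 0.0037.
So 0.001 ≤ p < 0.01.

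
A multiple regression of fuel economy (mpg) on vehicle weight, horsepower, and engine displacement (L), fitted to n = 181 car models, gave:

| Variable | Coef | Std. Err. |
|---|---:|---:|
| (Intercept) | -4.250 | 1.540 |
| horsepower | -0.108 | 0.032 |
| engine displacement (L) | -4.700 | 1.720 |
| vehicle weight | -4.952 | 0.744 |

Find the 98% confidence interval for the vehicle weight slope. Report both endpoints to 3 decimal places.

Read off: b = -4.952, SE = 0.744 for vehicle weight.
df = n − k − 1 = 181 − 3 − 1 = 177.
t* = t_{0.01, 177} = 2.3476.
Margin = t* × SE = 2.3476 × 0.744 = 1.74661.
CI: -4.952 ± 1.74661 → (-6.699, -3.205).

(-6.699, -3.205)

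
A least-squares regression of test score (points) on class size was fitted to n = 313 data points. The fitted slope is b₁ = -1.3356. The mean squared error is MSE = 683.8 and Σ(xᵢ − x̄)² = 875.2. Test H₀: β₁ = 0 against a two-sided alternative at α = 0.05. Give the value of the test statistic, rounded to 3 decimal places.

SE(b₁) = √(MSE/Sₓₓ) = √(683.8/875.2) = 0.883916.
t = -1.3356 / 0.883916 = -1.511.
df = n − 2 = 311.
Two-sided p ≈ 0.1318, which is ≥ 0.05, so fail to reject H₀.
The data do not give significant evidence of an association between class size and test score.

t = -1.511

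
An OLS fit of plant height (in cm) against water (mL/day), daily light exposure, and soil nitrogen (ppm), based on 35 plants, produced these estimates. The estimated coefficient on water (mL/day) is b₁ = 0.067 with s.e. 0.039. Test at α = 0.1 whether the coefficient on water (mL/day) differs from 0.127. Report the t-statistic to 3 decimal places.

t = -1.538

H₀: β₁ = 0.127 vs H₁: β₁ ≠ 0.127.
t = (b₁ − β₁⁰)/SE = (0.067 − 0.127) / 0.039 = -1.538.
df = n − k − 1 = 35 − 3 − 1 = 31.
Two-sided p ≈ 0.1341, which is ≥ 0.1, so fail to reject H₀.
The data are consistent with a true slope of 0.127 cm per unit of water (mL/day), holding the other predictors fixed.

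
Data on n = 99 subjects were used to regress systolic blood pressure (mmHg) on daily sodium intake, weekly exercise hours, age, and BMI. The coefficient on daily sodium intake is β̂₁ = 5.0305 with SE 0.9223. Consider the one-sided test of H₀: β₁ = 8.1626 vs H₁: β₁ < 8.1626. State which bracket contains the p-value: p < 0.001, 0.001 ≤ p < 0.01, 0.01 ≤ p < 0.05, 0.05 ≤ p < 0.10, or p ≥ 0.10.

t = (5.0305 − 8.1626) / 0.9223 = -3.396.
df = n − k − 1 = 99 − 4 − 1 = 94.
One-sided p = P(T_{94} < t) ≈ 0.0005.
So p < 0.001.

p < 0.001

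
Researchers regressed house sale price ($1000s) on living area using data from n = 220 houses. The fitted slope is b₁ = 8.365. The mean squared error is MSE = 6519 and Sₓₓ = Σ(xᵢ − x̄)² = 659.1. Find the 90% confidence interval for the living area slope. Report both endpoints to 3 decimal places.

(3.170, 13.560)

SE(b₁) = √(MSE/Sₓₓ) = √(6519/659.1) = 3.14496.
df = n − 2 = 218.
t* = t_{0.05, 218} = 1.651873.
Margin = t* × SE = 1.651873 × 3.14496 = 5.19507.
CI: 8.365 ± 5.19507 → (3.170, 13.560).
With 90% confidence, each one-unit increase in living area is associated with a change of between 3.170 and 13.560 $1000s in house sale price.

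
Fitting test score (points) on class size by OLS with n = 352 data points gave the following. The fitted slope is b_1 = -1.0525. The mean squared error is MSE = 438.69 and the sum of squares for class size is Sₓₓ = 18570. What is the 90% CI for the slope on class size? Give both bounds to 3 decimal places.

SE(b_1) = √(MSE/Sₓₓ) = √(438.69/18570) = 0.1537.
df = n − 2 = 350.
t* = t_{0.05, 350} = 1.649219.
Margin = t* × SE = 1.649219 × 0.1537 = 0.25348.
CI: -1.0525 ± 0.25348 → (-1.306, -0.799).
With 90% confidence, each one-unit increase in class size is associated with a change of between -1.306 and -0.799 points in test score.

(-1.306, -0.799)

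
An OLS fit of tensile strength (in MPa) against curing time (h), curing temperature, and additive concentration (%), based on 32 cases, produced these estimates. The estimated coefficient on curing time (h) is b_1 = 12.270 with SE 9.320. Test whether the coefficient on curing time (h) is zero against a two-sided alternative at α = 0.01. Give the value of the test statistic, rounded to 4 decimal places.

H₀: β₁ = 0 vs H₁: β₁ ≠ 0.
t = (b_1 − β₁⁰)/SE = 12.270 / 9.320 = 1.3165.
df = n − k − 1 = 32 − 3 − 1 = 28.
Two-sided p ≈ 0.1987, which is ≥ 0.01, so fail to reject H₀.
The data do not give significant evidence of an association between curing time (h) and tensile strength, after adjusting for the other predictors.

t = 1.3165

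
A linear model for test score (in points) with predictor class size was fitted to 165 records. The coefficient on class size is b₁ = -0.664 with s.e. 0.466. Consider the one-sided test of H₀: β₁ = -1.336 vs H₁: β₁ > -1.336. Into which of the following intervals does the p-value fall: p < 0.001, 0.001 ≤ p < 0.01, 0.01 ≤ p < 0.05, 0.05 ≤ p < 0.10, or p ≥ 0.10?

t = (-0.664 − (-1.336)) / 0.466 = 1.442.
df = n − 2 = 165 − 2 = 163.
One-sided p = P(T_{163} > t) ≈ 0.0756.
So 0.05 ≤ p < 0.10.

0.05 ≤ p < 0.10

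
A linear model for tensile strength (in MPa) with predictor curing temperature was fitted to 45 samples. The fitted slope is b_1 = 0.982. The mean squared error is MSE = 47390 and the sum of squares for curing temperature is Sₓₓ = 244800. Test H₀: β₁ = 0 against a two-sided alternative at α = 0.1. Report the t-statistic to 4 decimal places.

t = 2.2319

SE(b_1) = √(MSE/Sₓₓ) = √(47390/244800) = 0.439985.
t = 0.982 / 0.439985 = 2.2319.
df = n − 2 = 43.
Two-sided p ≈ 0.0309, which is < 0.1, so reject H₀.
There is evidence that curing temperature is associated with tensile strength.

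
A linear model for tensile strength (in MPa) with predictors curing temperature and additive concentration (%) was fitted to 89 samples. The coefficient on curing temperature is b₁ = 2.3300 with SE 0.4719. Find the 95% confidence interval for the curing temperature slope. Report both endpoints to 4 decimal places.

df = n − k − 1 = 89 − 2 − 1 = 86.
t* = t_{0.025, 86} = 1.987934.
Margin = t* × SE = 1.987934 × 0.4719 = 0.938106.
CI: 2.3300 ± 0.938106 → (1.3919, 3.2681).
With 95% confidence, each one-unit increase in curing temperature is associated with a change of between 1.3919 and 3.2681 MPa in tensile strength, holding the other predictors fixed.

(1.3919, 3.2681)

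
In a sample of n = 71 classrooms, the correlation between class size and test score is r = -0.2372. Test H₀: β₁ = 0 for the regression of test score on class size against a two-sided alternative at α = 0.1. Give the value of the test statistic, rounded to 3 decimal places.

t = -2.028

t = r·√(n − 2)/√(1 − r²) = -0.2372·√69/√0.943736 = -2.028.
df = n − 2 = 69.
Two-sided p ≈ 0.0464, which is < 0.1, so reject H₀.
There is evidence of a linear association between class size and test score.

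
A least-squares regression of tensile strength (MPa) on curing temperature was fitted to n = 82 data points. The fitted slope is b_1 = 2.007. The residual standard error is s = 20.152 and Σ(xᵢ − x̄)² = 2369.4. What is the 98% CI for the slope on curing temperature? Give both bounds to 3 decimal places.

SE(b_1) = s/√Sₓₓ = 20.152/√2369.4 = 0.413999.
df = n − 2 = 80.
t* = t_{0.01, 80} = 2.373868.
Margin = t* × SE = 2.373868 × 0.413999 = 0.98278.
CI: 2.007 ± 0.98278 → (1.024, 2.990).
With 98% confidence, each one-unit increase in curing temperature is associated with a change of between 1.024 and 2.990 MPa in tensile strength.

(1.024, 2.990)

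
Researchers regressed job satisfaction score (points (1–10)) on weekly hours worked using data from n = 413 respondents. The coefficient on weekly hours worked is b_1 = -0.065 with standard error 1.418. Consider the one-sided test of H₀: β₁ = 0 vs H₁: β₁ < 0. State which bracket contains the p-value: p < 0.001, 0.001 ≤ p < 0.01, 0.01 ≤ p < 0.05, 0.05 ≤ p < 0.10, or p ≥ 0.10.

p ≥ 0.10

t = -0.065 / 1.418 = -0.046.
df = n − 2 = 413 − 2 = 411.
One-sided p = P(T_{411} < t) ≈ 0.4817.
So p ≥ 0.10.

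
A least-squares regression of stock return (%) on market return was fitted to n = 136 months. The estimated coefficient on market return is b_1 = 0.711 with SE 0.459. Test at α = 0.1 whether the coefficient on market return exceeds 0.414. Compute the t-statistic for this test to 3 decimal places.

H₀: β₁ = 0.414 vs H₁: β₁ > 0.414.
t = (b_1 − β₁⁰)/SE = (0.711 − 0.414) / 0.459 = 0.647.
df = n − 2 = 136 − 2 = 134.
One-sided p ≈ 0.2594, which is ≥ 0.1, so fail to reject H₀.
The data do not give significant evidence that the true slope on market return exceeds 0.414 % per unit.

t = 0.647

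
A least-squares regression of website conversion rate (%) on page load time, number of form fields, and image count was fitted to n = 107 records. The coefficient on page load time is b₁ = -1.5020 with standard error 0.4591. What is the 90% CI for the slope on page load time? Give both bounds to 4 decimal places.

df = n − k − 1 = 107 − 3 − 1 = 103.
t* = t_{0.05, 103} = 1.659782.
Margin = t* × SE = 1.659782 × 0.4591 = 0.762006.
CI: -1.5020 ± 0.762006 → (-2.2640, -0.7400).
With 90% confidence, each one-unit increase in page load time is associated with a change of between -2.2640 and -0.7400 % in website conversion rate, holding the other predictors fixed.

(-2.2640, -0.7400)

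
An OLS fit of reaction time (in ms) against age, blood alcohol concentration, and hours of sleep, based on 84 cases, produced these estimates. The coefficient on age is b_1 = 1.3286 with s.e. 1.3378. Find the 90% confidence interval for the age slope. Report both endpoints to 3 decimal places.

df = n − k − 1 = 84 − 3 − 1 = 80.
t* = t_{0.05, 80} = 1.664125.
Margin = t* × SE = 1.664125 × 1.3378 = 2.22627.
CI: 1.3286 ± 2.22627 → (-0.898, 3.555).
With 90% confidence, each one-unit increase in age is associated with a change of between -0.898 and 3.555 ms in reaction time, holding the other predictors fixed.

(-0.898, 3.555)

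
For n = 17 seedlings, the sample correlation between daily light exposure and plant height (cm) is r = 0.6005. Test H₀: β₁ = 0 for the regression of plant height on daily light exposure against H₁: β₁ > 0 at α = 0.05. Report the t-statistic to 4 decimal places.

t = 2.9085

t = r·√(n − 2)/√(1 − r²) = 0.6005·√15/√0.6394 = 2.9085.
df = n − 2 = 15.
One-sided p ≈ 0.0054, which is < 0.05, so reject H₀.
There is evidence of a linear association between daily light exposure and plant height.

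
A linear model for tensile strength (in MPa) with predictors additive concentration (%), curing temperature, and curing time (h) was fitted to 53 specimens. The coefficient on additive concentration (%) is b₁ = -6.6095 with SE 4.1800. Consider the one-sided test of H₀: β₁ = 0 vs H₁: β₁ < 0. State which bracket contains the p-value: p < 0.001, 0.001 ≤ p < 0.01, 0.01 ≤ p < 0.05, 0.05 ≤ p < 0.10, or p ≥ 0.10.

0.05 ≤ p < 0.10

t = -6.6095 / 4.1800 = -1.581.
df = n − k − 1 = 53 − 3 − 1 = 49.
One-sided p = P(T_{49} < t) ≈ 0.0601.
So 0.05 ≤ p < 0.10.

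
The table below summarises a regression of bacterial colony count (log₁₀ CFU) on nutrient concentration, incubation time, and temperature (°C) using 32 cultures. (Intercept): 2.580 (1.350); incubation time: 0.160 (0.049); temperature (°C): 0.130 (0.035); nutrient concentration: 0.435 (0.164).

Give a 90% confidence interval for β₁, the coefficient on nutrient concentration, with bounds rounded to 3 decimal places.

Read off: b = 0.435, SE = 0.164 for nutrient concentration.
df = n − k − 1 = 32 − 3 − 1 = 28.
t* = t_{0.05, 28} = 1.701131.
Margin = t* × SE = 1.701131 × 0.164 = 0.27899.
CI: 0.435 ± 0.27899 → (0.156, 0.714).

(0.156, 0.714)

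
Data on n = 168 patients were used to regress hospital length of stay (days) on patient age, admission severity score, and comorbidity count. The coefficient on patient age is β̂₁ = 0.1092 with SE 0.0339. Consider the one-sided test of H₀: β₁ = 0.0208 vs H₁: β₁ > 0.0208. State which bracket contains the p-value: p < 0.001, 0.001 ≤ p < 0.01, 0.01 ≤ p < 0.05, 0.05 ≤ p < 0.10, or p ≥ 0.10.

0.001 ≤ p < 0.01

t = (0.1092 − 0.0208) / 0.0339 = 2.608.
df = n − k − 1 = 168 − 3 − 1 = 164.
One-sided p = P(T_{164} > t) ≈ 0.0050.
So 0.001 ≤ p < 0.01.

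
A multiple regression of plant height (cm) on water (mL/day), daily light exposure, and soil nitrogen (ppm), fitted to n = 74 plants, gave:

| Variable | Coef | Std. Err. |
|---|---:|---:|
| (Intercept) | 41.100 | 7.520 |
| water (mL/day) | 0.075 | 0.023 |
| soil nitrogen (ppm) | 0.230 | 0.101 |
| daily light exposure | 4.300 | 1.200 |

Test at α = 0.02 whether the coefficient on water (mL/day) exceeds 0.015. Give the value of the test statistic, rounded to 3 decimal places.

Read off: b = 0.075, SE = 0.023 for water (mL/day).
H₀: β₁ = 0.015 vs H₁: β₁ > 0.015.
t = (0.075 − 0.015) / 0.023 = 2.609.
df = n − k − 1 = 74 − 3 − 1 = 70.
One-sided p ≈ 0.0056, which is < 0.02, so reject H₀.
There is evidence that the true slope on water (mL/day) exceeds 0.015 cm per unit, holding the other predictors fixed.

t = 2.609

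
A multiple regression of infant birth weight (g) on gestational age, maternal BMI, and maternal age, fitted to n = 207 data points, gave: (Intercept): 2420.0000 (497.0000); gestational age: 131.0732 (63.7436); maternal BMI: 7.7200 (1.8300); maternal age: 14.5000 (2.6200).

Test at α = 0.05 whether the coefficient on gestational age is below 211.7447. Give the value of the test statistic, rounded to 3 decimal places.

Read off: b = 131.0732, SE = 63.7436 for gestational age.
H₀: β₁ = 211.7447 vs H₁: β₁ < 211.7447.
t = (131.0732 − 211.7447) / 63.7436 = -1.266.
df = n − k − 1 = 207 − 3 − 1 = 203.
One-sided p ≈ 0.1036, which is ≥ 0.05, so fail to reject H₀.
The data do not give significant evidence that the true slope on gestational age is below 211.7447 g per unit, holding the other predictors fixed.

t = -1.266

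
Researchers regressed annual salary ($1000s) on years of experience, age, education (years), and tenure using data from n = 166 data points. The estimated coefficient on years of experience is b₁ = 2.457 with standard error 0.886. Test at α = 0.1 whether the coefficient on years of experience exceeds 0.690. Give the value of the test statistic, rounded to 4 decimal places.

t = 1.9944

H₀: β₁ = 0.690 vs H₁: β₁ > 0.690.
t = (b₁ − β₁⁰)/SE = (2.457 − 0.690) / 0.886 = 1.9944.
df = n − k − 1 = 166 − 4 − 1 = 161.
One-sided p ≈ 0.0239, which is < 0.1, so reject H₀.
There is evidence that the true slope on years of experience exceeds 0.690 $1000s per unit, holding the other predictors fixed.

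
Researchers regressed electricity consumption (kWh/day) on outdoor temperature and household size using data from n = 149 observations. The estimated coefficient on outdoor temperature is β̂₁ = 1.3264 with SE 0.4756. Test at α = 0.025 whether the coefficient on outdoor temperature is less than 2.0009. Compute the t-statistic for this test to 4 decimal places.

t = -1.4182

H₀: β₁ = 2.0009 vs H₁: β₁ < 2.0009.
t = (β̂₁ − β₁⁰)/SE = (1.3264 − 2.0009) / 0.4756 = -1.4182.
df = n − k − 1 = 149 − 2 − 1 = 146.
One-sided p ≈ 0.0791, which is ≥ 0.025, so fail to reject H₀.
The data do not give significant evidence that the true slope on outdoor temperature is below 2.0009 kWh/day per unit, holding the other predictors fixed.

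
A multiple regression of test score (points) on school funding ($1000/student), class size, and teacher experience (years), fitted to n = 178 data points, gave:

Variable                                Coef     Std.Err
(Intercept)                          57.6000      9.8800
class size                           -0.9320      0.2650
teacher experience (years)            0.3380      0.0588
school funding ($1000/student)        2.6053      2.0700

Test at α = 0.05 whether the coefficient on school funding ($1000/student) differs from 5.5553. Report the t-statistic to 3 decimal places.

t = -1.425

Read off: b = 2.6053, SE = 2.0700 for school funding ($1000/student).
H₀: β₁ = 5.5553 vs H₁: β₁ ≠ 5.5553.
t = (2.6053 − 5.5553) / 2.0700 = -1.425.
df = n − k − 1 = 178 − 3 − 1 = 174.
Two-sided p ≈ 0.1559, which is ≥ 0.05, so fail to reject H₀.
The data are consistent with a true slope of 5.5553 points per unit of school funding ($1000/student), holding the other predictors fixed.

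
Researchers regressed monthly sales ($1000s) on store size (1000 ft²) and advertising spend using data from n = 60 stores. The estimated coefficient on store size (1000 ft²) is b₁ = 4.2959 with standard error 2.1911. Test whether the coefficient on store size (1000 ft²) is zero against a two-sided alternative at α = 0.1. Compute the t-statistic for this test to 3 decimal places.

t = 1.961

H₀: β₁ = 0 vs H₁: β₁ ≠ 0.
t = (b₁ − β₁⁰)/SE = 4.2959 / 2.1911 = 1.961.
df = n − k − 1 = 60 − 2 − 1 = 57.
Two-sided p ≈ 0.0548, which is < 0.1, so reject H₀.
There is evidence that store size (1000 ft²) is associated with monthly sales, holding the other predictors fixed.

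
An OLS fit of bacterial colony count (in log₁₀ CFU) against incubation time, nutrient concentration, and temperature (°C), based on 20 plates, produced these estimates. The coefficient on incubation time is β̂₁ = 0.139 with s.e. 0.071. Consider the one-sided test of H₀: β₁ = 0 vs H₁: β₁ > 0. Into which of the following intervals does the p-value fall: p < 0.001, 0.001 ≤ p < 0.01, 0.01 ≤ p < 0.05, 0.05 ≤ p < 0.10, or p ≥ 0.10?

0.01 ≤ p < 0.05

t = 0.139 / 0.071 = 1.958.
df = n − k − 1 = 20 − 3 − 1 = 16.
One-sided p = P(T_{16} > t) ≈ 0.0340.
So 0.01 ≤ p < 0.05.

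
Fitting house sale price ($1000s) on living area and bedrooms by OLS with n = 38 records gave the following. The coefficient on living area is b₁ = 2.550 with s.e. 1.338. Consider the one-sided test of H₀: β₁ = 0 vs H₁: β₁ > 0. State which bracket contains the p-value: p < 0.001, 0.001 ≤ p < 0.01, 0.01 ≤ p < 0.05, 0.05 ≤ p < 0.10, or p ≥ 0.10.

t = 2.550 / 1.338 = 1.906.
df = n − k − 1 = 38 − 2 − 1 = 35.
One-sided p = P(T_{35} > t) ≈ 0.0325.
So 0.01 ≤ p < 0.05.

0.01 ≤ p < 0.05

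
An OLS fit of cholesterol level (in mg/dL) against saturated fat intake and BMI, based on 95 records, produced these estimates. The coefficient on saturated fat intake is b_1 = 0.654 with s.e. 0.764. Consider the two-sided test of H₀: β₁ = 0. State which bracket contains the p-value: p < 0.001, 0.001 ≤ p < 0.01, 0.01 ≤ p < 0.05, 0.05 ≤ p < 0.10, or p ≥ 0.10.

p ≥ 0.10

t = 0.654 / 0.764 = 0.856.
df = n − k − 1 = 95 − 2 − 1 = 92.
Two-sided p = 2·P(T_{92} > |t|) ≈ 0.3942.
So p ≥ 0.10.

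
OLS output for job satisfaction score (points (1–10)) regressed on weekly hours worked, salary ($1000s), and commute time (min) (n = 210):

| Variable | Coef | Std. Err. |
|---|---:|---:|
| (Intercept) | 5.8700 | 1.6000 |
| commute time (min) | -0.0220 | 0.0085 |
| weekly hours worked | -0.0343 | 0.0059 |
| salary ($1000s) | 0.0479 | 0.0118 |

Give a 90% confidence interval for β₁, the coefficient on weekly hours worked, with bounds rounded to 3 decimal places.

Read off: b = -0.0343, SE = 0.0059 for weekly hours worked.
df = n − k − 1 = 210 − 3 − 1 = 206.
t* = t_{0.05, 206} = 1.652284.
Margin = t* × SE = 1.652284 × 0.0059 = 0.00975.
CI: -0.0343 ± 0.00975 → (-0.044, -0.025).

(-0.044, -0.025)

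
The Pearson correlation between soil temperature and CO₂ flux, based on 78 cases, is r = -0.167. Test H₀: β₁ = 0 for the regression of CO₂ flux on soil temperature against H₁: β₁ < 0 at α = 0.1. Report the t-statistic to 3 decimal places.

t = -1.477

t = r·√(n − 2)/√(1 − r²) = -0.167·√76/√0.972111 = -1.477.
df = n − 2 = 76.
One-sided p ≈ 0.0720, which is < 0.1, so reject H₀.
There is evidence of a linear association between soil temperature and CO₂ flux.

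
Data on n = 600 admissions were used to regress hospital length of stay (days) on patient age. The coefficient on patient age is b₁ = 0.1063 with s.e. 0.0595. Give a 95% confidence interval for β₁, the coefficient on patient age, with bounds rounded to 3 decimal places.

df = n − 2 = 600 − 2 = 598.
t* = t_{0.025, 598} = 1.963939.
Margin = t* × SE = 1.963939 × 0.0595 = 0.11685.
CI: 0.1063 ± 0.11685 → (-0.011, 0.223).
With 95% confidence, each one-unit increase in patient age is associated with a change of between -0.011 and 0.223 days in hospital length of stay.

(-0.011, 0.223)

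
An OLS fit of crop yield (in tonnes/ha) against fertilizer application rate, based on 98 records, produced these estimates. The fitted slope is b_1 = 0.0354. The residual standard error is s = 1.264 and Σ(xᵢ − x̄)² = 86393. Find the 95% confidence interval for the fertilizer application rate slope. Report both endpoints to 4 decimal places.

(0.0269, 0.0439)

SE(b_1) = s/√Sₓₓ = 1.264/√86393 = 0.00430039.
df = n − 2 = 96.
t* = t_{0.025, 96} = 1.984984.
Margin = t* × SE = 1.984984 × 0.00430039 = 0.008536.
CI: 0.0354 ± 0.008536 → (0.0269, 0.0439).
With 95% confidence, each one-unit increase in fertilizer application rate is associated with a change of between 0.0269 and 0.0439 tonnes/ha in crop yield.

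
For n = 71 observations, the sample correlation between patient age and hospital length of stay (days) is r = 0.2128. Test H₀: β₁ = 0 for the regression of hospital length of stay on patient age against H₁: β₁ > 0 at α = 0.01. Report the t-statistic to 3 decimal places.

t = r·√(n − 2)/√(1 − r²) = 0.2128·√69/√0.954716 = 1.809.
df = n − 2 = 69.
One-sided p ≈ 0.0374, which is ≥ 0.01, so fail to reject H₀.
The data do not give significant evidence of a linear association between patient age and hospital length of stay.

t = 1.809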